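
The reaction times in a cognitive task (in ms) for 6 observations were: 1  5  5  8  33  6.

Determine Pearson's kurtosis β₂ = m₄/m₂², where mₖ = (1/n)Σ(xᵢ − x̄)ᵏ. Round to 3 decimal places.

3.942

x̄ = 9.6667
Σ(xᵢ − x̄)² = 679.3333 ⇒ m₂ = 113.22222
Σ(xᵢ − x̄)⁴ = 303198.4444 ⇒ m₄ = 50533.07407
m₂² = 12819.27160
β₂ = m₄/m₂² = 50533.07407 / 12819.27160 ≈ 3.942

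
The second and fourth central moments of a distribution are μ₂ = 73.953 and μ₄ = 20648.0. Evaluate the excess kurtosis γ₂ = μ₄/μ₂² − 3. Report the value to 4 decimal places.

μ₂² = 73.953² = 5469.04621
μ₄/μ₂² = 20648.0 / 5469.04621 = 3.77543
γ₂ = 3.77543 − 3 ≈ 0.7754

0.7754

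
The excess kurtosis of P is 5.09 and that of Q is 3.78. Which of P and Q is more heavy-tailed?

Higher excess kurtosis ⇒ heavier tails relative to the normal distribution.
5.09 vs 3.78: the larger is 5.09, so P has heavier tails.

P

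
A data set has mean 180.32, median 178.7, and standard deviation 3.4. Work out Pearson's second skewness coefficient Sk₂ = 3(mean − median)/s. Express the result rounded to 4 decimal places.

1.4294

Sk₂ = 3(180.32 − 178.7) / 3.4 = 3 × 1.6200 / 3.4
    = 4.8600 / 3.4 ≈ 1.4294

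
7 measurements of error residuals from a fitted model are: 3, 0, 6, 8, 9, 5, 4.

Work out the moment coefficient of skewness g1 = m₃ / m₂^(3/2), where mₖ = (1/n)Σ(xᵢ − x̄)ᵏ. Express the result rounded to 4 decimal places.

x̄ = (3 + 0 + 6 + 8 + 9 + 5 + 4) / 7 = 5.0000
deviations (xᵢ − x̄): -2.0000, -5.0000, 1.0000, 3.0000, 4.0000, 0.0000, -1.0000
Σ(xᵢ − x̄)² = 56.0000 ⇒ m₂ = 56.0000/7 = 8.00000
Σ(xᵢ − x̄)³ = -42.0000 ⇒ m₃ = -42.0000/7 = -6.00000
m₂^(3/2) = 8.00000^(1.5) = 22.62742
g1 = m₃ / m₂^(3/2) = -6.00000 / 22.62742 ≈ -0.2652

-0.2652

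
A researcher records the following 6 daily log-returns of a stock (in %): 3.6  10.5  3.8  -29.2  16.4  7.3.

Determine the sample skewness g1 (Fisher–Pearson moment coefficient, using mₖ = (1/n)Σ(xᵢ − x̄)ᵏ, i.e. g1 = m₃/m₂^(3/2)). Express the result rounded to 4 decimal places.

-1.4257

x̄ = (3.6 + 10.5 + 3.8 - 29.2 + 16.4 + 7.3) / 6 = 2.0667
deviations (xᵢ − x̄): 1.5333, 8.4333, 1.7333, -31.2667, 14.3333, 5.2333
Σ(xᵢ − x̄)² = 1286.9133 ⇒ m₂ = 1286.9133/6 = 214.48556
Σ(xᵢ − x̄)³ = -26869.7984 ⇒ m₃ = -26869.7984/6 = -4478.29974
m₂^(3/2) = 214.48556^(1.5) = 3141.21075
g1 = m₃ / m₂^(3/2) = -4478.29974 / 3141.21075 ≈ -1.4257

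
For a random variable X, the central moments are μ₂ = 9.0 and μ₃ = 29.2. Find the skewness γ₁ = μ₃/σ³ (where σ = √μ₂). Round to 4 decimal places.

1.0815

σ = √μ₂ = √9.0 = 3.00000
σ³ = μ₂^(3/2) = 27.00000
γ₁ = μ₃/σ³ = 29.2 / 27.00000 ≈ 1.0815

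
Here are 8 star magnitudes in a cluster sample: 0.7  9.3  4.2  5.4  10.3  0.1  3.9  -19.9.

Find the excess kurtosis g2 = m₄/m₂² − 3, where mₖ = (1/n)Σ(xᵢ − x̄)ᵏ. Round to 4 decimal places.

x̄ = 1.7500
Σ(xᵢ − x̄)² = 626.6000 ⇒ m₂ = 78.32500
Σ(xᵢ − x̄)⁴ = 228537.5565 ⇒ m₄ = 28567.19457
m₂² = 6134.80562
g2 = m₄/m₂² − 3 = 4.65658 − 3 ≈ 1.6566

1.6566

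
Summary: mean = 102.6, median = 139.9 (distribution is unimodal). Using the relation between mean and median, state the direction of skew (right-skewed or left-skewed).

mean − median = 102.6 − 139.9 = -37.3
mean < median ⇒ the longer tail is on the left ⇒ left-skewed (negatively skewed).

left-skewed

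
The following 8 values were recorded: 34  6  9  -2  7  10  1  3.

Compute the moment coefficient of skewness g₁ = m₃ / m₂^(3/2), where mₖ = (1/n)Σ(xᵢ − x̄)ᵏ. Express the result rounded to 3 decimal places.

x̄ = (34 + 6 + 9 - 2 + 7 + 10 + 1 + 3) / 8 = 8.5000
deviations (xᵢ − x̄): 25.5000, -2.5000, 0.5000, -10.5000, -1.5000, 1.5000, -7.5000, -5.5000
Σ(xᵢ − x̄)² = 858.0000 ⇒ m₂ = 858.0000/8 = 107.25000
Σ(xᵢ − x̄)³ = 14820.0000 ⇒ m₃ = 14820.0000/8 = 1852.50000
m₂^(3/2) = 107.25000^(1.5) = 1110.69790
g₁ = m₃ / m₂^(3/2) = 1852.50000 / 1110.69790 ≈ 1.668

1.668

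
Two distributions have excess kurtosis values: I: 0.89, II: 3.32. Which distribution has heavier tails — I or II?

II

Higher excess kurtosis ⇒ heavier tails relative to the normal distribution.
0.89 vs 3.32: the larger is 3.32, so II has heavier tails.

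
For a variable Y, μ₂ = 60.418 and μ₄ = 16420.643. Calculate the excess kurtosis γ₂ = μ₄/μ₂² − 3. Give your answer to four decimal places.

μ₂² = 60.418² = 3650.33472
μ₄/μ₂² = 16420.643 / 3650.33472 = 4.49839
γ₂ = 4.49839 − 3 ≈ 1.4984

1.4984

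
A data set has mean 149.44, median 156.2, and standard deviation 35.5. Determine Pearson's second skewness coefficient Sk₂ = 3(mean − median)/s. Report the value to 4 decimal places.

-0.5713

Sk₂ = 3(149.44 − 156.2) / 35.5 = 3 × -6.7600 / 35.5
    = -20.2800 / 35.5 ≈ -0.5713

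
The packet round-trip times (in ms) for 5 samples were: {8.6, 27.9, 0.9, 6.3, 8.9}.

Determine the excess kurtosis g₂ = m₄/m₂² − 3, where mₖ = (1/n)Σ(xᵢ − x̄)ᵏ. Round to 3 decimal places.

x̄ = 10.5200
Σ(xᵢ − x̄)² = 418.7280 ⇒ m₂ = 83.74560
Σ(xᵢ − x̄)⁴ = 100144.9838 ⇒ m₄ = 20028.99677
m₂² = 7013.32552
g₂ = m₄/m₂² − 3 = 2.85585 − 3 ≈ -0.144

-0.144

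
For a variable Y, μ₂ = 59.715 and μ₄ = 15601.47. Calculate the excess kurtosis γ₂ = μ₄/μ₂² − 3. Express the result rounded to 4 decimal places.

μ₂² = 59.715² = 3565.88123
μ₄/μ₂² = 15601.47 / 3565.88123 = 4.37521
γ₂ = 4.37521 − 3 ≈ 1.3752

1.3752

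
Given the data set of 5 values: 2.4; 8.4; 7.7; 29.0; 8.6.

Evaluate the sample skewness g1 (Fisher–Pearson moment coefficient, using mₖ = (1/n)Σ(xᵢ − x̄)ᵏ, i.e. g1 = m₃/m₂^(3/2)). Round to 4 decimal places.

x̄ = (2.4 + 8.4 + 7.7 + 29.0 + 8.6) / 5 = 11.2200
deviations (xᵢ − x̄): -8.8200, -2.8200, -3.5200, 17.7800, -2.6200
Σ(xᵢ − x̄)² = 421.1280 ⇒ m₂ = 421.1280/5 = 84.22560
Σ(xᵢ − x̄)³ = 4850.6093 ⇒ m₃ = 4850.6093/5 = 970.12186
m₂^(3/2) = 84.22560^(1.5) = 772.97629
g1 = m₃ / m₂^(3/2) = 970.12186 / 772.97629 ≈ 1.2550

1.2550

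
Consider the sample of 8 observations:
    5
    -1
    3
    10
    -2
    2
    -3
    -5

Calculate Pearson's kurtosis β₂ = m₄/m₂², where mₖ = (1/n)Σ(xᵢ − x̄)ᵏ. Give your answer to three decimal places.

x̄ = 1.1250
Σ(xᵢ − x̄)² = 166.8750 ⇒ m₂ = 20.85938
Σ(xᵢ − x̄)⁴ = 8255.1504 ⇒ m₄ = 1031.89380
m₂² = 435.11353
β₂ = m₄/m₂² = 1031.89380 / 435.11353 ≈ 2.372

2.372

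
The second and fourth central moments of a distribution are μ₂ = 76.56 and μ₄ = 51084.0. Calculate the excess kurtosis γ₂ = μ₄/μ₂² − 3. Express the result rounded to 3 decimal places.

5.715

μ₂² = 76.56² = 5861.43360
μ₄/μ₂² = 51084.0 / 5861.43360 = 8.71527
γ₂ = 8.71527 − 3 ≈ 5.715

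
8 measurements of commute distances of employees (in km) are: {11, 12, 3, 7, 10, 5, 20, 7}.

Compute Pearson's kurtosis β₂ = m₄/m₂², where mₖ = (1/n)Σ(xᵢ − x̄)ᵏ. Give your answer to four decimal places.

3.1671

x̄ = 9.3750
Σ(xᵢ − x̄)² = 193.8750 ⇒ m₂ = 24.23438
Σ(xᵢ − x̄)⁴ = 14880.5566 ⇒ m₄ = 1860.06958
m₂² = 587.30493
β₂ = m₄/m₂² = 1860.06958 / 587.30493 ≈ 3.1671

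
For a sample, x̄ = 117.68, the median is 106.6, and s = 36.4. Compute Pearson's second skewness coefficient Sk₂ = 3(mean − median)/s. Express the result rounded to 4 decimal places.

Sk₂ = 3(117.68 − 106.6) / 36.4 = 3 × 11.0800 / 36.4
    = 33.2400 / 36.4 ≈ 0.9132

0.9132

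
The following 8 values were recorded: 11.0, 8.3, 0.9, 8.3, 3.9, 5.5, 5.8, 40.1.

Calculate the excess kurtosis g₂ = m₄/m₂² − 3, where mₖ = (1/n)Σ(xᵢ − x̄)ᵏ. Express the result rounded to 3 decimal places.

x̄ = 10.4750
Σ(xᵢ − x̄)² = 1068.8950 ⇒ m₂ = 133.61188
Σ(xᵢ − x̄)⁴ = 781662.3860 ⇒ m₄ = 97707.79825
m₂² = 17852.13314
g₂ = m₄/m₂² − 3 = 5.47317 − 3 ≈ 2.473

2.473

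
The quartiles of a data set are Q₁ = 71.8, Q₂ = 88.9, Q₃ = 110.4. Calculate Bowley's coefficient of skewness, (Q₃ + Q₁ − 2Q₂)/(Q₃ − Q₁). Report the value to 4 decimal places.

numerator: Q₃ + Q₁ − 2Q₂ = 110.4 + 71.8 − 2×88.9 = 4.4000
denominator: Q₃ − Q₁ = 110.4 − 71.8 = 38.6000
Bowley skewness = 4.4000 / 38.6000 ≈ 0.1140

0.1140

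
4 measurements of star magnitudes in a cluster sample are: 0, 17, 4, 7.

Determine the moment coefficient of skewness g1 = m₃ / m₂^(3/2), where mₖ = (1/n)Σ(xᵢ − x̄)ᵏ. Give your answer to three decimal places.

0.634

x̄ = (0 + 17 + 4 + 7) / 4 = 7.0000
deviations (xᵢ − x̄): -7.0000, 10.0000, -3.0000, 0.0000
Σ(xᵢ − x̄)² = 158.0000 ⇒ m₂ = 158.0000/4 = 39.50000
Σ(xᵢ − x̄)³ = 630.0000 ⇒ m₃ = 630.0000/4 = 157.50000
m₂^(3/2) = 39.50000^(1.5) = 248.25365
g1 = m₃ / m₂^(3/2) = 157.50000 / 248.25365 ≈ 0.634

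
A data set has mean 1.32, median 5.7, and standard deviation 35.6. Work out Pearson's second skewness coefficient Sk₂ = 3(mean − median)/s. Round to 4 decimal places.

-0.3691

Sk₂ = 3(1.32 − 5.7) / 35.6 = 3 × -4.3800 / 35.6
    = -13.1400 / 35.6 ≈ -0.3691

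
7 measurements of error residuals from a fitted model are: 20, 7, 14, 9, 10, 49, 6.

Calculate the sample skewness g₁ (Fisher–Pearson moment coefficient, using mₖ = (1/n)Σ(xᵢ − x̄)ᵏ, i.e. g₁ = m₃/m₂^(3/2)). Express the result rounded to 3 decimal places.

x̄ = (20 + 7 + 14 + 9 + 10 + 49 + 6) / 7 = 16.4286
deviations (xᵢ − x̄): 3.5714, -9.4286, -2.4286, -7.4286, -6.4286, 32.5714, -10.4286
Σ(xᵢ − x̄)² = 1373.7143 ⇒ m₂ = 1373.7143/7 = 196.24490
Σ(xᵢ − x̄)³ = 31938.2449 ⇒ m₃ = 31938.2449/7 = 4562.60641
m₂^(3/2) = 196.24490^(1.5) = 2749.14446
g₁ = m₃ / m₂^(3/2) = 4562.60641 / 2749.14446 ≈ 1.660

1.660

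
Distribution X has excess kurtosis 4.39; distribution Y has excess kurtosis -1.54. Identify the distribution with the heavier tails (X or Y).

X

Higher excess kurtosis ⇒ heavier tails relative to the normal distribution.
4.39 vs -1.54: the larger is 4.39, so X has heavier tails. (X is leptokurtic — heavier-than-normal tails; the other is platykurtic.)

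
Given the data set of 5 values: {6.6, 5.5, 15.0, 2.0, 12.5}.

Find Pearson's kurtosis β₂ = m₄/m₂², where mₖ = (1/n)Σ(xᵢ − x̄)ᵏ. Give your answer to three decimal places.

x̄ = 8.3200
Σ(xᵢ − x̄)² = 112.9480 ⇒ m₂ = 22.58960
Σ(xᵢ − x̄)⁴ = 3963.8315 ⇒ m₄ = 792.76629
m₂² = 510.29003
β₂ = m₄/m₂² = 792.76629 / 510.29003 ≈ 1.554

1.554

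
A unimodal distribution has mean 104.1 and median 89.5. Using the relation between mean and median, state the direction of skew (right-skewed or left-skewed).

mean − median = 104.1 − 89.5 = 14.6
mean > median ⇒ the longer tail is on the right ⇒ right-skewed (positively skewed).

right-skewed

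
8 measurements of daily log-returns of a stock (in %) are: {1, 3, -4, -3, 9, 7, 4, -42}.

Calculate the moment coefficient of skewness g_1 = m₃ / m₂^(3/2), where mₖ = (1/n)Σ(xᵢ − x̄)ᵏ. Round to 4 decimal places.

-1.9380

x̄ = (1 + 3 - 4 - 3 + 9 + 7 + 4 - 42) / 8 = -3.1250
deviations (xᵢ − x̄): 4.1250, 6.1250, -0.8750, 0.1250, 12.1250, 10.1250, 7.1250, -38.8750
Σ(xᵢ − x̄)² = 1866.8750 ⇒ m₂ = 1866.8750/8 = 233.35938
Σ(xᵢ − x̄)³ = -55268.9063 ⇒ m₃ = -55268.9063/8 = -6908.61328
m₂^(3/2) = 233.35938^(1.5) = 3564.82225
g_1 = m₃ / m₂^(3/2) = -6908.61328 / 3564.82225 ≈ -1.9380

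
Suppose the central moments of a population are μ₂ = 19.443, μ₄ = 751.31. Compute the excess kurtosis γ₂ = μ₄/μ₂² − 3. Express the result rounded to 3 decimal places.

-1.013

μ₂² = 19.443² = 378.03025
μ₄/μ₂² = 751.31 / 378.03025 = 1.98743
γ₂ = 1.98743 − 3 ≈ -1.013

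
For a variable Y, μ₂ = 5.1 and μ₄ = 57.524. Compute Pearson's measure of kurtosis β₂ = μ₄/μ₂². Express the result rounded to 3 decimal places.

2.212

μ₂² = 5.1² = 26.01000
μ₄/μ₂² = 57.524 / 26.01000 = 2.21161
β₂ ≈ 2.212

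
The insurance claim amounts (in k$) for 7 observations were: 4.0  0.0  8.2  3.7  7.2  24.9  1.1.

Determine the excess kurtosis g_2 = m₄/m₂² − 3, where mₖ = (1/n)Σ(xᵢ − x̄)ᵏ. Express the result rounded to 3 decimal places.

x̄ = 7.0143
Σ(xᵢ − x̄)² = 425.5886 ⇒ m₂ = 60.79837
Σ(xᵢ − x̄)⁴ = 106184.5921 ⇒ m₄ = 15169.22745
m₂² = 3696.44147
g_2 = m₄/m₂² − 3 = 4.10374 − 3 ≈ 1.104

1.104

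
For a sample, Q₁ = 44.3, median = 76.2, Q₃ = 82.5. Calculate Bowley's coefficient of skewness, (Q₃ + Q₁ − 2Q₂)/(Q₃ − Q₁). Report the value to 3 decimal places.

-0.670

numerator: Q₃ + Q₁ − 2Q₂ = 82.5 + 44.3 − 2×76.2 = -25.6000
denominator: Q₃ − Q₁ = 82.5 − 44.3 = 38.2000
Bowley skewness = -25.6000 / 38.2000 ≈ -0.670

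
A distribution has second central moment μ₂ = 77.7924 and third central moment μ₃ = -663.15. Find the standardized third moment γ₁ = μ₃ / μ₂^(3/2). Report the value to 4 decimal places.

σ = √μ₂ = √77.7924 = 8.82000
σ³ = μ₂^(3/2) = 686.12897
γ₁ = μ₃/σ³ = -663.15 / 686.12897 ≈ -0.9665

-0.9665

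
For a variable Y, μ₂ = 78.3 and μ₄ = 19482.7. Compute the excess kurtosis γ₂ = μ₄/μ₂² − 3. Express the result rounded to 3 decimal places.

μ₂² = 78.3² = 6130.89000
μ₄/μ₂² = 19482.7 / 6130.89000 = 3.17779
γ₂ = 3.17779 − 3 ≈ 0.178

0.178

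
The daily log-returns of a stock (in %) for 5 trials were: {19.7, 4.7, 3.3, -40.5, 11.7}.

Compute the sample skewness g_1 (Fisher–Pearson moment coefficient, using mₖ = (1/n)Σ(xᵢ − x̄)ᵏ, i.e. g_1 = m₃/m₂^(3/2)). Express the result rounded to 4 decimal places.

-1.2063

x̄ = (19.7 + 4.7 + 3.3 - 40.5 + 11.7) / 5 = -0.2200
deviations (xᵢ − x̄): 19.9200, 4.9200, 3.5200, -40.2800, 11.9200
Σ(xᵢ − x̄)² = 2197.9680 ⇒ m₂ = 2197.9680/5 = 439.59360
Σ(xᵢ − x̄)³ = -55592.6669 ⇒ m₃ = -55592.6669/5 = -11118.53338
m₂^(3/2) = 439.59360^(1.5) = 9216.73374
g_1 = m₃ / m₂^(3/2) = -11118.53338 / 9216.73374 ≈ -1.2063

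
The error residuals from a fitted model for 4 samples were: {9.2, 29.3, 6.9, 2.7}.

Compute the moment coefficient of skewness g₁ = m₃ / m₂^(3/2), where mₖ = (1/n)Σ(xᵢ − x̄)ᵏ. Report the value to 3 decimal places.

x̄ = (9.2 + 29.3 + 6.9 + 2.7) / 4 = 12.0250
deviations (xᵢ − x̄): -2.8250, 17.2750, -5.1250, -9.3250
Σ(xᵢ − x̄)² = 419.6275 ⇒ m₂ = 419.6275/4 = 104.90687
Σ(xᵢ − x̄)³ = 4187.2849 ⇒ m₃ = 4187.2849/4 = 1046.82122
m₂^(3/2) = 104.90687^(1.5) = 1074.49878
g₁ = m₃ / m₂^(3/2) = 1046.82122 / 1074.49878 ≈ 0.974

0.974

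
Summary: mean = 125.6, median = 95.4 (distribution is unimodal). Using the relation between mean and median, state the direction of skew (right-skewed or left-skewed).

mean − median = 125.6 − 95.4 = 30.2
mean > median ⇒ the longer tail is on the right ⇒ right-skewed (positively skewed).

right-skewed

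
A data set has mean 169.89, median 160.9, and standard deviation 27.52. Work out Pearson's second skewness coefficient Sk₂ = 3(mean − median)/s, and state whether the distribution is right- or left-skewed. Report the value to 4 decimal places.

Sk₂ = 3(169.89 − 160.9) / 27.52 = 3 × 8.9900 / 27.52
    = 26.9700 / 27.52 ≈ 0.9800
Sk₂ > 0 ⇒ mean > median ⇒ right-skewed (positive skew).

0.9800, right-skewed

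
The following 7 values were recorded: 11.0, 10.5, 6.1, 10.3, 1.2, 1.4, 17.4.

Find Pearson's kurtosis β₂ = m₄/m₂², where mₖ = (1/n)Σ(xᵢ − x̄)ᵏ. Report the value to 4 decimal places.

x̄ = 8.2714
Σ(xᵢ − x̄)² = 201.7943 ⇒ m₂ = 28.82776
Σ(xᵢ − x̄)⁴ = 11793.1982 ⇒ m₄ = 1684.74260
m₂² = 831.03946
β₂ = m₄/m₂² = 1684.74260 / 831.03946 ≈ 2.0273

2.0273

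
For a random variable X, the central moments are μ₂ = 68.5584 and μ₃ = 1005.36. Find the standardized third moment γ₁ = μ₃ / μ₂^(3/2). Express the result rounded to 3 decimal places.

1.771

σ = √μ₂ = √68.5584 = 8.28000
σ³ = μ₂^(3/2) = 567.66355
γ₁ = μ₃/σ³ = 1005.36 / 567.66355 ≈ 1.771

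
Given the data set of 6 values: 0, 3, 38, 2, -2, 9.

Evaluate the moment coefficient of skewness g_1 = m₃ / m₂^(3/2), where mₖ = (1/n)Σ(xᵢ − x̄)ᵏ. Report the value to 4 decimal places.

x̄ = (0 + 3 + 38 + 2 - 2 + 9) / 6 = 8.3333
deviations (xᵢ − x̄): -8.3333, -5.3333, 29.6667, -6.3333, -10.3333, 0.6667
Σ(xᵢ − x̄)² = 1125.3333 ⇒ m₂ = 1125.3333/6 = 187.55556
Σ(xᵢ − x̄)³ = 24022.4444 ⇒ m₃ = 24022.4444/6 = 4003.74074
m₂^(3/2) = 187.55556^(1.5) = 2568.59066
g_1 = m₃ / m₂^(3/2) = 4003.74074 / 2568.59066 ≈ 1.5587

1.5587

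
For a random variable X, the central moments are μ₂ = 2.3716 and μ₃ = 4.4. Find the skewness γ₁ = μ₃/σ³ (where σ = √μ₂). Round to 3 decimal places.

σ = √μ₂ = √2.3716 = 1.54000
σ³ = μ₂^(3/2) = 3.65226
γ₁ = μ₃/σ³ = 4.4 / 3.65226 ≈ 1.205

1.205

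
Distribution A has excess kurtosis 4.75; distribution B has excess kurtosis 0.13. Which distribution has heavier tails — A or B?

A

Higher excess kurtosis ⇒ heavier tails relative to the normal distribution.
4.75 vs 0.13: the larger is 4.75, so A has heavier tails.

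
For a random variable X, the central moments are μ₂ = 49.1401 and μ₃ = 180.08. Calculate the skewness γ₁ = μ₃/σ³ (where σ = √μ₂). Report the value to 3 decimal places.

σ = √μ₂ = √49.1401 = 7.01000
σ³ = μ₂^(3/2) = 344.47210
γ₁ = μ₃/σ³ = 180.08 / 344.47210 ≈ 0.523

0.523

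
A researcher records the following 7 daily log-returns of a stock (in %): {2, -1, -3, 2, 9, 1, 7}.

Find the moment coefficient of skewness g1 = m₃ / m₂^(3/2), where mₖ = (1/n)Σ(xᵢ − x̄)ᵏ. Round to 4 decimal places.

x̄ = (2 - 1 - 3 + 2 + 9 + 1 + 7) / 7 = 2.4286
deviations (xᵢ − x̄): -0.4286, -3.4286, -5.4286, -0.4286, 6.5714, -1.4286, 4.5714
Σ(xᵢ − x̄)² = 107.7143 ⇒ m₂ = 107.7143/7 = 15.38776
Σ(xᵢ − x̄)³ = 175.9592 ⇒ m₃ = 175.9592/7 = 25.13703
m₂^(3/2) = 15.38776^(1.5) = 60.36190
g1 = m₃ / m₂^(3/2) = 25.13703 / 60.36190 ≈ 0.4164

0.4164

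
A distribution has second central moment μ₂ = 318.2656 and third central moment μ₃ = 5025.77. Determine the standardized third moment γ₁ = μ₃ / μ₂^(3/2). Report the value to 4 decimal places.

σ = √μ₂ = √318.2656 = 17.84000
σ³ = μ₂^(3/2) = 5677.85830
γ₁ = μ₃/σ³ = 5025.77 / 5677.85830 ≈ 0.8852

0.8852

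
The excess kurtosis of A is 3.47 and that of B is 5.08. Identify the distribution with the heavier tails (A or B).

Higher excess kurtosis ⇒ heavier tails relative to the normal distribution.
3.47 vs 5.08: the larger is 5.08, so B has heavier tails.

B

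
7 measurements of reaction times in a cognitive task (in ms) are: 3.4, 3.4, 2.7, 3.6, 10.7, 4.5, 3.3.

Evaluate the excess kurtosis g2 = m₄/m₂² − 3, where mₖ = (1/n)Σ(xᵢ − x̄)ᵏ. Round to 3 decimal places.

1.825

x̄ = 4.5143
Σ(xᵢ − x̄)² = 46.3486 ⇒ m₂ = 6.62122
Σ(xᵢ − x̄)⁴ = 1480.8529 ⇒ m₄ = 211.55041
m₂² = 43.84061
g2 = m₄/m₂² − 3 = 4.82544 − 3 ≈ 1.825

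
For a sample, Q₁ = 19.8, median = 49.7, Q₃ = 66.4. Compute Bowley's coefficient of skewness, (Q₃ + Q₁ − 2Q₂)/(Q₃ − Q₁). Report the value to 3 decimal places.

numerator: Q₃ + Q₁ − 2Q₂ = 66.4 + 19.8 − 2×49.7 = -13.2000
denominator: Q₃ − Q₁ = 66.4 − 19.8 = 46.6000
Bowley skewness = -13.2000 / 46.6000 ≈ -0.283

-0.283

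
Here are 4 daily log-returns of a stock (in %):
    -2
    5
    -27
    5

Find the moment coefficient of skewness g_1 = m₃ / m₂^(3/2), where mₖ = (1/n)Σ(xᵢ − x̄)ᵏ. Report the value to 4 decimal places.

x̄ = (-2 + 5 - 27 + 5) / 4 = -4.7500
deviations (xᵢ − x̄): 2.7500, 9.7500, -22.2500, 9.7500
Σ(xᵢ − x̄)² = 692.7500 ⇒ m₂ = 692.7500/4 = 173.18750
Σ(xᵢ − x̄)³ = -9140.6250 ⇒ m₃ = -9140.6250/4 = -2285.15625
m₂^(3/2) = 173.18750^(1.5) = 2279.16000
g_1 = m₃ / m₂^(3/2) = -2285.15625 / 2279.16000 ≈ -1.0026

-1.0026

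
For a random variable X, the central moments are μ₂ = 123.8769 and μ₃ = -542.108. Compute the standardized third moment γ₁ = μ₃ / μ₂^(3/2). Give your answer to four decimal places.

-0.3932

σ = √μ₂ = √123.8769 = 11.13000
σ³ = μ₂^(3/2) = 1378.74990
γ₁ = μ₃/σ³ = -542.108 / 1378.74990 ≈ -0.3932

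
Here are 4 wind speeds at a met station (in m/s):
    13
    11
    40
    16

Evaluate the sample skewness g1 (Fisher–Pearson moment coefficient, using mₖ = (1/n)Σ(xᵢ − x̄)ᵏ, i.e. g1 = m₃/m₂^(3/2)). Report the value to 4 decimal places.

x̄ = (13 + 11 + 40 + 16) / 4 = 20.0000
deviations (xᵢ − x̄): -7.0000, -9.0000, 20.0000, -4.0000
Σ(xᵢ − x̄)² = 546.0000 ⇒ m₂ = 546.0000/4 = 136.50000
Σ(xᵢ − x̄)³ = 6864.0000 ⇒ m₃ = 6864.0000/4 = 1716.00000
m₂^(3/2) = 136.50000^(1.5) = 1594.77338
g1 = m₃ / m₂^(3/2) = 1716.00000 / 1594.77338 ≈ 1.0760

1.0760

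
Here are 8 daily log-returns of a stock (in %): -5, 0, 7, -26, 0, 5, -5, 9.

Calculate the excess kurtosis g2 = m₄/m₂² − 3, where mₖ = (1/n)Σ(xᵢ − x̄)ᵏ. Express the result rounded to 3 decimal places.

x̄ = -1.8750
Σ(xᵢ − x̄)² = 852.8750 ⇒ m₂ = 106.60938
Σ(xᵢ − x̄)⁴ = 361382.4629 ⇒ m₄ = 45172.80786
m₂² = 11365.55884
g2 = m₄/m₂² − 3 = 3.97453 − 3 ≈ 0.975

0.975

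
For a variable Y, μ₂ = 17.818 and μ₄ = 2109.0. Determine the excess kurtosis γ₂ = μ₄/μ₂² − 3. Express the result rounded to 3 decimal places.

μ₂² = 17.818² = 317.48112
μ₄/μ₂² = 2109.0 / 317.48112 = 6.64291
γ₂ = 6.64291 − 3 ≈ 3.643

3.643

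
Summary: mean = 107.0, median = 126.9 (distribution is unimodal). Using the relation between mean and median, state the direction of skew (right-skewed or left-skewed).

mean − median = 107.0 − 126.9 = -19.9
mean < median ⇒ the longer tail is on the left ⇒ left-skewed (negatively skewed).

left-skewed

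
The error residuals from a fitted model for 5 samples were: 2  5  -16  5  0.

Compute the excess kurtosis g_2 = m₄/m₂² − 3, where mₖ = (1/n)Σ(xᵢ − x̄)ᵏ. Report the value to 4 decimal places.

-0.0410

x̄ = -0.8000
Σ(xᵢ − x̄)² = 306.8000 ⇒ m₂ = 61.36000
Σ(xᵢ − x̄)⁴ = 55704.6560 ⇒ m₄ = 11140.93120
m₂² = 3765.04960
g_2 = m₄/m₂² − 3 = 2.95904 − 3 ≈ -0.0410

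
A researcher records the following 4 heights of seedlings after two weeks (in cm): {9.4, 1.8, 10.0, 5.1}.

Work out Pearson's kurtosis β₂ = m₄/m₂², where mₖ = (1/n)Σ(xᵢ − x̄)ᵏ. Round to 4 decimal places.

x̄ = 6.5750
Σ(xᵢ − x̄)² = 44.6875 ⇒ m₂ = 11.17188
Σ(xᵢ − x̄)⁴ = 725.8998 ⇒ m₄ = 181.47495
m₂² = 124.81079
β₂ = m₄/m₂² = 181.47495 / 124.81079 ≈ 1.4540

1.4540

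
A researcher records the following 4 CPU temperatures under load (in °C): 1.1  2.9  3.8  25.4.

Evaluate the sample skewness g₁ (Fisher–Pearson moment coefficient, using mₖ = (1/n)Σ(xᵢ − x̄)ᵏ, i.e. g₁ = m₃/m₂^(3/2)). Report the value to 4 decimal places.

1.1211

x̄ = (1.1 + 2.9 + 3.8 + 25.4) / 4 = 8.3000
deviations (xᵢ − x̄): -7.2000, -5.4000, -4.5000, 17.1000
Σ(xᵢ − x̄)² = 393.6600 ⇒ m₂ = 393.6600/4 = 98.41500
Σ(xᵢ − x̄)³ = 4378.3740 ⇒ m₃ = 4378.3740/4 = 1094.59350
m₂^(3/2) = 98.41500^(1.5) = 976.31946
g₁ = m₃ / m₂^(3/2) = 1094.59350 / 976.31946 ≈ 1.1211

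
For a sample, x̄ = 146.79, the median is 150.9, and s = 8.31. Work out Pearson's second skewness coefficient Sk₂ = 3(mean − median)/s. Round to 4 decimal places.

-1.4838

Sk₂ = 3(146.79 − 150.9) / 8.31 = 3 × -4.1100 / 8.31
    = -12.3300 / 8.31 ≈ -1.4838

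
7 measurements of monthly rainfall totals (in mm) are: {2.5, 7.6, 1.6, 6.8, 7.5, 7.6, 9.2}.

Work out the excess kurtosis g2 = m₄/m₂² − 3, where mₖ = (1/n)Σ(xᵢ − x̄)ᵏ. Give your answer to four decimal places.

-1.0493

x̄ = 6.1143
Σ(xᵢ − x̄)² = 49.7686 ⇒ m₂ = 7.10980
Σ(xᵢ − x̄)⁴ = 690.2526 ⇒ m₄ = 98.60751
m₂² = 50.54920
g2 = m₄/m₂² − 3 = 1.95072 − 3 ≈ -1.0493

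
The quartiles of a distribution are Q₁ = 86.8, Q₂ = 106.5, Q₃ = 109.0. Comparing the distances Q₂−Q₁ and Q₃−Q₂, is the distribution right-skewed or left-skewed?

Q₂ − Q₁ = 19.7;  Q₃ − Q₂ = 2.5
Q₂ − Q₁ > Q₃ − Q₂ ⇒ the lower half is more spread out ⇒ left-skewed.

left-skewed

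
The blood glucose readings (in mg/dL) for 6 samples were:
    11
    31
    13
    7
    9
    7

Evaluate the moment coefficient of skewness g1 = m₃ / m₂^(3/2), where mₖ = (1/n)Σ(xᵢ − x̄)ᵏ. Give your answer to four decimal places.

x̄ = (11 + 31 + 13 + 7 + 9 + 7) / 6 = 13.0000
deviations (xᵢ − x̄): -2.0000, 18.0000, 0.0000, -6.0000, -4.0000, -6.0000
Σ(xᵢ − x̄)² = 416.0000 ⇒ m₂ = 416.0000/6 = 69.33333
Σ(xᵢ − x̄)³ = 5328.0000 ⇒ m₃ = 5328.0000/6 = 888.00000
m₂^(3/2) = 69.33333^(1.5) = 577.31537
g1 = m₃ / m₂^(3/2) = 888.00000 / 577.31537 ≈ 1.5382

1.5382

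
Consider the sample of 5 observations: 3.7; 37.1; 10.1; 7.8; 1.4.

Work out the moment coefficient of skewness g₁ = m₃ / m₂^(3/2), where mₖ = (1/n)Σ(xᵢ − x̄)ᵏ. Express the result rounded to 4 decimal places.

1.2958

x̄ = (3.7 + 37.1 + 10.1 + 7.8 + 1.4) / 5 = 12.0200
deviations (xᵢ − x̄): -8.3200, 25.0800, -1.9200, -4.2200, -10.6200
Σ(xᵢ − x̄)² = 832.5080 ⇒ m₂ = 832.5080/5 = 166.50160
Σ(xᵢ − x̄)³ = 13919.5505 ⇒ m₃ = 13919.5505/5 = 2783.91010
m₂^(3/2) = 166.50160^(1.5) = 2148.46170
g₁ = m₃ / m₂^(3/2) = 2783.91010 / 2148.46170 ≈ 1.2958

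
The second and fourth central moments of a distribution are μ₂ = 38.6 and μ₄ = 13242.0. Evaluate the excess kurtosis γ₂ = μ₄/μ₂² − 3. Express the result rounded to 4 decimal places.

5.8875

μ₂² = 38.6² = 1489.96000
μ₄/μ₂² = 13242.0 / 1489.96000 = 8.88749
γ₂ = 8.88749 − 3 ≈ 5.8875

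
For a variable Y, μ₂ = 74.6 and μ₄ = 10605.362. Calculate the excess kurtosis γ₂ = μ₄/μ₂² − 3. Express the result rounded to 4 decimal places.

-1.0943

μ₂² = 74.6² = 5565.16000
μ₄/μ₂² = 10605.362 / 5565.16000 = 1.90567
γ₂ = 1.90567 − 3 ≈ -1.0943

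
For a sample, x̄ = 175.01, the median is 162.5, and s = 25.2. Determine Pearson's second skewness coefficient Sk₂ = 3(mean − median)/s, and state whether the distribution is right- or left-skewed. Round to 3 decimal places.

1.489, right-skewed

Sk₂ = 3(175.01 − 162.5) / 25.2 = 3 × 12.5100 / 25.2
    = 37.5300 / 25.2 ≈ 1.489
Sk₂ > 0 ⇒ mean > median ⇒ right-skewed (positive skew).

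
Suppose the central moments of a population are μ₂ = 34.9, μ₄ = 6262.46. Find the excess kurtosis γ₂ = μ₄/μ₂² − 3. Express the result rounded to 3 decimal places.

2.142

μ₂² = 34.9² = 1218.01000
μ₄/μ₂² = 6262.46 / 1218.01000 = 5.14155
γ₂ = 5.14155 − 3 ≈ 2.142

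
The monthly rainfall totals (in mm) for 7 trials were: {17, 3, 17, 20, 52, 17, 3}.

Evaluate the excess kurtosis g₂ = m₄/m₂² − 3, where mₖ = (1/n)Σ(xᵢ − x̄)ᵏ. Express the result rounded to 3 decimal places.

x̄ = 18.4286
Σ(xᵢ − x̄)² = 1611.7143 ⇒ m₂ = 230.24490
Σ(xᵢ − x̄)⁴ = 1383566.4548 ⇒ m₄ = 197652.35069
m₂² = 53012.71304
g₂ = m₄/m₂² − 3 = 3.72840 − 3 ≈ 0.728

0.728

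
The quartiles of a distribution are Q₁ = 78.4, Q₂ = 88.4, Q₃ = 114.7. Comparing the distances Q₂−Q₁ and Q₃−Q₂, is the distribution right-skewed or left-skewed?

Q₂ − Q₁ = 10.0;  Q₃ − Q₂ = 26.3
Q₃ − Q₂ > Q₂ − Q₁ ⇒ the upper half is more spread out ⇒ right-skewed.

right-skewed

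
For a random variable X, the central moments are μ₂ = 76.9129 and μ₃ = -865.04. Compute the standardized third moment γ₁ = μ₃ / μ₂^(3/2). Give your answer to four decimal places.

-1.2824

σ = √μ₂ = √76.9129 = 8.77000
σ³ = μ₂^(3/2) = 674.52613
γ₁ = μ₃/σ³ = -865.04 / 674.52613 ≈ -1.2824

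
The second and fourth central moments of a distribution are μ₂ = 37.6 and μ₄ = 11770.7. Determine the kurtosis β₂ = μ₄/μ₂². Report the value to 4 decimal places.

8.3258

μ₂² = 37.6² = 1413.76000
μ₄/μ₂² = 11770.7 / 1413.76000 = 8.32581
β₂ ≈ 8.3258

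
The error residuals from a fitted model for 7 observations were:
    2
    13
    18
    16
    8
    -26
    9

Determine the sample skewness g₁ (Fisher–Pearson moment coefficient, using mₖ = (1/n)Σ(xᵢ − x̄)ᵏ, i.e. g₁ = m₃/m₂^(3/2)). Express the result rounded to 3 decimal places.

x̄ = (2 + 13 + 18 + 16 + 8 - 26 + 9) / 7 = 5.7143
deviations (xᵢ − x̄): -3.7143, 7.2857, 12.2857, 10.2857, 2.2857, -31.7143, 3.2857
Σ(xᵢ − x̄)² = 1345.4286 ⇒ m₂ = 1345.4286/7 = 192.20408
Σ(xᵢ − x̄)³ = -28572.6122 ⇒ m₃ = -28572.6122/7 = -4081.80175
m₂^(3/2) = 192.20408^(1.5) = 2664.67292
g₁ = m₃ / m₂^(3/2) = -4081.80175 / 2664.67292 ≈ -1.532

-1.532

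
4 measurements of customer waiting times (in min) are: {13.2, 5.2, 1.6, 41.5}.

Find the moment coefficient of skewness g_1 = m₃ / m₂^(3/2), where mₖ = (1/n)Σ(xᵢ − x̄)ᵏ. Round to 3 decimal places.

0.922

x̄ = (13.2 + 5.2 + 1.6 + 41.5) / 4 = 15.3750
deviations (xᵢ − x̄): -2.1750, -10.1750, -13.7750, 26.1250
Σ(xᵢ − x̄)² = 980.5275 ⇒ m₂ = 980.5275/4 = 245.13188
Σ(xᵢ − x̄)³ = 14153.1926 ⇒ m₃ = 14153.1926/4 = 3538.29816
m₂^(3/2) = 245.13188^(1.5) = 3837.95325
g_1 = m₃ / m₂^(3/2) = 3538.29816 / 3837.95325 ≈ 0.922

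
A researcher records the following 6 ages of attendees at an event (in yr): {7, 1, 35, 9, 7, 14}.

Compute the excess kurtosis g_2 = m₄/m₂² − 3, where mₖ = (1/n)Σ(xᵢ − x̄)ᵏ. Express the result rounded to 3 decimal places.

0.411

x̄ = 12.1667
Σ(xᵢ − x̄)² = 712.8333 ⇒ m₂ = 118.80556
Σ(xᵢ − x̄)⁴ = 288903.1528 ⇒ m₄ = 48150.52546
m₂² = 14114.76003
g_2 = m₄/m₂² − 3 = 3.41136 − 3 ≈ 0.411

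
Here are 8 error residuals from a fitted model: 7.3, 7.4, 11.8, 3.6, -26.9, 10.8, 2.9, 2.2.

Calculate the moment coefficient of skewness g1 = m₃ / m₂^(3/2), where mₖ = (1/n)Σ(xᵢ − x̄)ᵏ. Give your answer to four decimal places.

x̄ = (7.3 + 7.4 + 11.8 + 3.6 - 26.9 + 10.8 + 2.9 + 2.2) / 8 = 2.3875
deviations (xᵢ − x̄): 4.9125, 5.0125, 9.4125, 1.2125, -29.2875, 8.4125, 0.5125, -0.1875
Σ(xᵢ − x̄)² = 1068.1487 ⇒ m₂ = 1068.1487/8 = 133.51859
Σ(xᵢ − x̄)³ = -23445.9194 ⇒ m₃ = -23445.9194/8 = -2930.73993
m₂^(3/2) = 133.51859^(1.5) = 1542.81064
g1 = m₃ / m₂^(3/2) = -2930.73993 / 1542.81064 ≈ -1.8996

-1.8996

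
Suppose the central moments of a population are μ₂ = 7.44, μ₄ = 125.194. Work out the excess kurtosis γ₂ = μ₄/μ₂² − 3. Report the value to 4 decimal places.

-0.7383

μ₂² = 7.44² = 55.35360
μ₄/μ₂² = 125.194 / 55.35360 = 2.26171
γ₂ = 2.26171 − 3 ≈ -0.7383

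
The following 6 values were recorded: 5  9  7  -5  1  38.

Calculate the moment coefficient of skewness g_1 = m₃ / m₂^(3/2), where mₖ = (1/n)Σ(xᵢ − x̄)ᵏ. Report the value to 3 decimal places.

x̄ = (5 + 9 + 7 - 5 + 1 + 38) / 6 = 9.1667
deviations (xᵢ − x̄): -4.1667, -0.1667, -2.1667, -14.1667, -8.1667, 28.8333
Σ(xᵢ − x̄)² = 1120.8333 ⇒ m₂ = 1120.8333/6 = 186.80556
Σ(xᵢ − x̄)³ = 20500.5556 ⇒ m₃ = 20500.5556/6 = 3416.75926
m₂^(3/2) = 186.80556^(1.5) = 2553.19910
g_1 = m₃ / m₂^(3/2) = 3416.75926 / 2553.19910 ≈ 1.338

1.338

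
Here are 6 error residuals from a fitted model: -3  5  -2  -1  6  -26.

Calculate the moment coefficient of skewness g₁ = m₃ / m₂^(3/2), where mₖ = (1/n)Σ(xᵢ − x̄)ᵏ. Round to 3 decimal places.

x̄ = (-3 + 5 - 2 - 1 + 6 - 26) / 6 = -3.5000
deviations (xᵢ − x̄): 0.5000, 8.5000, 1.5000, 2.5000, 9.5000, -22.5000
Σ(xᵢ − x̄)² = 677.5000 ⇒ m₂ = 677.5000/6 = 112.91667
Σ(xᵢ − x̄)³ = -9900.0000 ⇒ m₃ = -9900.0000/6 = -1650.00000
m₂^(3/2) = 112.91667^(1.5) = 1199.87795
g₁ = m₃ / m₂^(3/2) = -1650.00000 / 1199.87795 ≈ -1.375

-1.375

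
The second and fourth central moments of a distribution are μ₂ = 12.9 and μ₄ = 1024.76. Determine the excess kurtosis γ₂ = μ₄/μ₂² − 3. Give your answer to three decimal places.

μ₂² = 12.9² = 166.41000
μ₄/μ₂² = 1024.76 / 166.41000 = 6.15804
γ₂ = 6.15804 − 3 ≈ 3.158

3.158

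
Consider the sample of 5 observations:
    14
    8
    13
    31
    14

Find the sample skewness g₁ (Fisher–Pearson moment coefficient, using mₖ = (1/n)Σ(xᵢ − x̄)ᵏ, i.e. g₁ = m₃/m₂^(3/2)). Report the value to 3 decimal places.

1.178

x̄ = (14 + 8 + 13 + 31 + 14) / 5 = 16.0000
deviations (xᵢ − x̄): -2.0000, -8.0000, -3.0000, 15.0000, -2.0000
Σ(xᵢ − x̄)² = 306.0000 ⇒ m₂ = 306.0000/5 = 61.20000
Σ(xᵢ − x̄)³ = 2820.0000 ⇒ m₃ = 2820.0000/5 = 564.00000
m₂^(3/2) = 61.20000^(1.5) = 478.77022
g₁ = m₃ / m₂^(3/2) = 564.00000 / 478.77022 ≈ 1.178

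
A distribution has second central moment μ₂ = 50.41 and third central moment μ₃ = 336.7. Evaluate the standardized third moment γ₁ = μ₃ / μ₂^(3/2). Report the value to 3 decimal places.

0.941

σ = √μ₂ = √50.41 = 7.10000
σ³ = μ₂^(3/2) = 357.91100
γ₁ = μ₃/σ³ = 336.7 / 357.91100 ≈ 0.941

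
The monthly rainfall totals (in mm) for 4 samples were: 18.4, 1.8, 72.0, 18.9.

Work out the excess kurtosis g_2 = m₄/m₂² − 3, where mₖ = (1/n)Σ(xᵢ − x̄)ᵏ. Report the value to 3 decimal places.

x̄ = 27.7750
Σ(xᵢ − x̄)² = 2797.2075 ⇒ m₂ = 699.30188
Σ(xᵢ − x̄)⁴ = 4294501.3863 ⇒ m₄ = 1073625.34658
m₂² = 489023.11238
g_2 = m₄/m₂² − 3 = 2.19545 − 3 ≈ -0.805

-0.805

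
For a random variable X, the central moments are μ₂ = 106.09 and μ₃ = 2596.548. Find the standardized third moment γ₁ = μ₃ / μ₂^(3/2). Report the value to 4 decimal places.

2.3762

σ = √μ₂ = √106.09 = 10.30000
σ³ = μ₂^(3/2) = 1092.72700
γ₁ = μ₃/σ³ = 2596.548 / 1092.72700 ≈ 2.3762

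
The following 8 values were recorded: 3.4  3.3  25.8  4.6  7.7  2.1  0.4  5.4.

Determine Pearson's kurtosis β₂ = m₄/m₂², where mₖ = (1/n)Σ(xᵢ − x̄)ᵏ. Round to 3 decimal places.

5.344

x̄ = 6.5875
Σ(xᵢ − x̄)² = 455.1087 ⇒ m₂ = 56.88859
Σ(xᵢ − x̄)⁴ = 138360.1264 ⇒ m₄ = 17295.01580
m₂² = 3236.31210
β₂ = m₄/m₂² = 17295.01580 / 3236.31210 ≈ 5.344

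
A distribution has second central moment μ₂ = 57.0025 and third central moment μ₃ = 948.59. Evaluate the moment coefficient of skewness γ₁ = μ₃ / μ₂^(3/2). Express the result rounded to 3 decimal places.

σ = √μ₂ = √57.0025 = 7.55000
σ³ = μ₂^(3/2) = 430.36887
γ₁ = μ₃/σ³ = 948.59 / 430.36887 ≈ 2.204

2.204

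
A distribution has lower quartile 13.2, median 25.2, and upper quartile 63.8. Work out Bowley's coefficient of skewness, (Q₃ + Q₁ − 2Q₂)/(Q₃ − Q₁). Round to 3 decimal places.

numerator: Q₃ + Q₁ − 2Q₂ = 63.8 + 13.2 − 2×25.2 = 26.6000
denominator: Q₃ − Q₁ = 63.8 − 13.2 = 50.6000
Bowley skewness = 26.6000 / 50.6000 ≈ 0.526

0.526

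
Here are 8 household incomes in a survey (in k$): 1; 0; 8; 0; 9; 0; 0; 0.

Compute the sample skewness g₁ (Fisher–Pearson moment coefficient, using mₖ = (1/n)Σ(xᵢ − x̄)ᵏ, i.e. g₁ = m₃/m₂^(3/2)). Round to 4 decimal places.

1.1452

x̄ = (1 + 0 + 8 + 0 + 9 + 0 + 0 + 0) / 8 = 2.2500
deviations (xᵢ − x̄): -1.2500, -2.2500, 5.7500, -2.2500, 6.7500, -2.2500, -2.2500, -2.2500
Σ(xᵢ − x̄)² = 105.5000 ⇒ m₂ = 105.5000/8 = 13.18750
Σ(xᵢ − x̄)³ = 438.7500 ⇒ m₃ = 438.7500/8 = 54.84375
m₂^(3/2) = 13.18750^(1.5) = 47.88988
g₁ = m₃ / m₂^(3/2) = 54.84375 / 47.88988 ≈ 1.1452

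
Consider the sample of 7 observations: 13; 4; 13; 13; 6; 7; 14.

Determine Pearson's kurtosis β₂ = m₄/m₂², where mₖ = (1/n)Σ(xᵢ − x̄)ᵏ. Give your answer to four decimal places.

1.3798

x̄ = 10.0000
Σ(xᵢ − x̄)² = 104.0000 ⇒ m₂ = 14.85714
Σ(xᵢ − x̄)⁴ = 2132.0000 ⇒ m₄ = 304.57143
m₂² = 220.73469
β₂ = m₄/m₂² = 304.57143 / 220.73469 ≈ 1.3798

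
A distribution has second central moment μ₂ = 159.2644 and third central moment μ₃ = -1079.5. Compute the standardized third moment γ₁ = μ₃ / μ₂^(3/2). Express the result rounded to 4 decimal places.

-0.5371

σ = √μ₂ = √159.2644 = 12.62000
σ³ = μ₂^(3/2) = 2009.91673
γ₁ = μ₃/σ³ = -1079.5 / 2009.91673 ≈ -0.5371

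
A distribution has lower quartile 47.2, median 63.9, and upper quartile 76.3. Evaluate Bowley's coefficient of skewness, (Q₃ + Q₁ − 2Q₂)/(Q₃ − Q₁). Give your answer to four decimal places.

-0.1478

numerator: Q₃ + Q₁ − 2Q₂ = 76.3 + 47.2 − 2×63.9 = -4.3000
denominator: Q₃ − Q₁ = 76.3 − 47.2 = 29.1000
Bowley skewness = -4.3000 / 29.1000 ≈ -0.1478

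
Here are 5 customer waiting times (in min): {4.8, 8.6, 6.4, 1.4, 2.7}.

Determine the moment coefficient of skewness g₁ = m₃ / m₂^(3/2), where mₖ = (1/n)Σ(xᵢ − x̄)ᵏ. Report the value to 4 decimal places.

x̄ = (4.8 + 8.6 + 6.4 + 1.4 + 2.7) / 5 = 4.7800
deviations (xᵢ − x̄): 0.0200, 3.8200, 1.6200, -3.3800, -2.0800
Σ(xᵢ − x̄)² = 32.9680 ⇒ m₂ = 32.9680/5 = 6.59360
Σ(xᵢ − x̄)³ = 12.3811 ⇒ m₃ = 12.3811/5 = 2.47622
m₂^(3/2) = 6.59360^(1.5) = 16.93105
g₁ = m₃ / m₂^(3/2) = 2.47622 / 16.93105 ≈ 0.1463

0.1463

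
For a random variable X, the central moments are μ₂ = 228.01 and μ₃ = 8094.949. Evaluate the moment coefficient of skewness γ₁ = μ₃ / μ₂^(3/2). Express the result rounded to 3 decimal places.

2.351

σ = √μ₂ = √228.01 = 15.10000
σ³ = μ₂^(3/2) = 3442.95100
γ₁ = μ₃/σ³ = 8094.949 / 3442.95100 ≈ 2.351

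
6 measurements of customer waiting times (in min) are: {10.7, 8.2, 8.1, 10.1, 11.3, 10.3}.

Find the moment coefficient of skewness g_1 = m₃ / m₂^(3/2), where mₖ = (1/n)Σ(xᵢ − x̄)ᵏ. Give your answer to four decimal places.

x̄ = (10.7 + 8.2 + 8.1 + 10.1 + 11.3 + 10.3) / 6 = 9.7833
deviations (xᵢ − x̄): 0.9167, -1.5833, -1.6833, 0.3167, 1.5167, 0.5167
Σ(xᵢ − x̄)² = 8.8483 ⇒ m₂ = 8.8483/6 = 1.47472
Σ(xᵢ − x̄)³ = -4.3106 ⇒ m₃ = -4.3106/6 = -0.71843
m₂^(3/2) = 1.47472^(1.5) = 1.79088
g_1 = m₃ / m₂^(3/2) = -0.71843 / 1.79088 ≈ -0.4012

-0.4012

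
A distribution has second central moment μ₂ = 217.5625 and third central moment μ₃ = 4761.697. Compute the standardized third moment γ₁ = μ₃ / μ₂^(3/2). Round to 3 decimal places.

σ = √μ₂ = √217.5625 = 14.75000
σ³ = μ₂^(3/2) = 3209.04688
γ₁ = μ₃/σ³ = 4761.697 / 3209.04688 ≈ 1.484

1.484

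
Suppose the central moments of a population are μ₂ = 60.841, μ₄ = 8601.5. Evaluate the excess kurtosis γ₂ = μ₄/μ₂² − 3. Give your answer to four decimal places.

μ₂² = 60.841² = 3701.62728
μ₄/μ₂² = 8601.5 / 3701.62728 = 2.32371
γ₂ = 2.32371 − 3 ≈ -0.6763

-0.6763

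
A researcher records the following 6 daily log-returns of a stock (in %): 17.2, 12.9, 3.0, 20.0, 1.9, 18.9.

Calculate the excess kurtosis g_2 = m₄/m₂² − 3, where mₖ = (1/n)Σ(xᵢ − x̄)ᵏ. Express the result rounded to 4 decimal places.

x̄ = 12.3167
Σ(xᵢ − x̄)² = 321.8683 ⇒ m₂ = 53.64472
Σ(xᵢ − x̄)⁴ = 25240.1847 ⇒ m₄ = 4206.69745
m₂² = 2877.75622
g_2 = m₄/m₂² − 3 = 1.46180 − 3 ≈ -1.5382

-1.5382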